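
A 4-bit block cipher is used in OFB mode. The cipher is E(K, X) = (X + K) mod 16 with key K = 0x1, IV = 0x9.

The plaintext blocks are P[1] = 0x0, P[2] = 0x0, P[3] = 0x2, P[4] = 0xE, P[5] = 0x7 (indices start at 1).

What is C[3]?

OFB encryption: S_i = E(K, S_{i−1}) with S_{0} = IV; C_i = P_i ⊕ S_i.
C[1]: S = E(K, 0x9) = 0xA; 0x0 ⊕ 0xA = 0xA.
C[2]: S = E(K, 0xA) = 0xB; 0x0 ⊕ 0xB = 0xB.
C[3]: S = E(K, 0xB) = 0xC; 0x2 ⊕ 0xC = 0xE.

C[3] = 0xE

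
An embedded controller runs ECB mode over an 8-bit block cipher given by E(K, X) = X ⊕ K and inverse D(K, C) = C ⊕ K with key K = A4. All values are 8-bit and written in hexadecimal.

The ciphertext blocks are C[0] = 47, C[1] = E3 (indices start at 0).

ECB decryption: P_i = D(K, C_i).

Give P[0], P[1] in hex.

P[0] = E3, P[1] = 47

P[0]: D(K, 47) = E3.
P[1]: D(K, E3) = 47.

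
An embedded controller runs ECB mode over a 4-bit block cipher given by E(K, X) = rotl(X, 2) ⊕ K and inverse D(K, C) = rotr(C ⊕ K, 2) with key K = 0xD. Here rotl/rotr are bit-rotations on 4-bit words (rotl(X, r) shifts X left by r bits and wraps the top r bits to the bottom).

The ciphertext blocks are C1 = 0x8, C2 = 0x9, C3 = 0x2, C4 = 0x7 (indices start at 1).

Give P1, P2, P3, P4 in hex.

P1 = 0x5, P2 = 0x1, P3 = 0xF, P4 = 0xA

ECB decryption: P_i = D(K, C_i).
P1: D(K, 0x8) = 0x5.
P2: D(K, 0x9) = 0x1.
P3: D(K, 0x2) = 0xF.
P4: D(K, 0x7) = 0xA.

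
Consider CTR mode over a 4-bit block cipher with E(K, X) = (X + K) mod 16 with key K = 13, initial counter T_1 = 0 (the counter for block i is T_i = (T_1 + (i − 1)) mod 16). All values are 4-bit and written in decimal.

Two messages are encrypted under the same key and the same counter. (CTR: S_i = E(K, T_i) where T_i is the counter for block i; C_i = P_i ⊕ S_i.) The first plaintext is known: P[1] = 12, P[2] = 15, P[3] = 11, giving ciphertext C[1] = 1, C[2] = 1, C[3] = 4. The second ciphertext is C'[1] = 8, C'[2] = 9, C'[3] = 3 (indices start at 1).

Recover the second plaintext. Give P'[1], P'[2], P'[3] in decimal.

P'[1] = 5, P'[2] = 7, P'[3] = 12

In CTR with a reused counter, both messages share the same keystream S_i, so C_i ⊕ C'_i = P_i ⊕ P'_i and thus P'_i = P_i ⊕ C_i ⊕ C'_i.
P'[1]: 12 ⊕ 1 ⊕ 8 = 5.
P'[2]: 15 ⊕ 1 ⊕ 9 = 7.
P'[3]: 11 ⊕ 4 ⊕ 3 = 12.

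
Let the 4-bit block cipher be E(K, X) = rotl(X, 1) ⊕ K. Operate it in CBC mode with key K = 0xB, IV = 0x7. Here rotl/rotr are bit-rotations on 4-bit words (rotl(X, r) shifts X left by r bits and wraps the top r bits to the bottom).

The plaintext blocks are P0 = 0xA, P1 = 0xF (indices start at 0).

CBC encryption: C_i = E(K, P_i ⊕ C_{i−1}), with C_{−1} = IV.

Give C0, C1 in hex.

C0: P0 ⊕ 0x7 = 0xD; E(K, 0xD) = 0x0.
C1: P1 ⊕ 0x0 = 0xF; E(K, 0xF) = 0x4.

C0 = 0x0, C1 = 0x4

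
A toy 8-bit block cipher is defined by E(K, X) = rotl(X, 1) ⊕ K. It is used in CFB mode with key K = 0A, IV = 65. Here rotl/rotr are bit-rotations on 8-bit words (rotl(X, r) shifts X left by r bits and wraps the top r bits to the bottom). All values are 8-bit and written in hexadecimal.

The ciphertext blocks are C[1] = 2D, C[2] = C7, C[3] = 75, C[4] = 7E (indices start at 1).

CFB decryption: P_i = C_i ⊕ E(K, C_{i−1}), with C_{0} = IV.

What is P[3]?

P[3] = F0

P[3]: E(K, C7) = 85; 75 ⊕ 85 = F0.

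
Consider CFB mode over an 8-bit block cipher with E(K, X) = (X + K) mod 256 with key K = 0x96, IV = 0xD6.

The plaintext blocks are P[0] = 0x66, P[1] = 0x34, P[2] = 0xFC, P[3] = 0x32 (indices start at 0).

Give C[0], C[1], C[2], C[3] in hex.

C[0] = 0x0A, C[1] = 0x94, C[2] = 0xD6, C[3] = 0x5E

CFB encryption: C_i = P_i ⊕ E(K, C_{i−1}), with C_{−1} = IV.
C[0]: E(K, 0xD6) = 0x6C; 0x66 ⊕ 0x6C = 0x0A.
C[1]: E(K, 0x0A) = 0xA0; 0x34 ⊕ 0xA0 = 0x94.
C[2]: E(K, 0x94) = 0x2A; 0xFC ⊕ 0x2A = 0xD6.
C[3]: E(K, 0xD6) = 0x6C; 0x32 ⊕ 0x6C = 0x5E.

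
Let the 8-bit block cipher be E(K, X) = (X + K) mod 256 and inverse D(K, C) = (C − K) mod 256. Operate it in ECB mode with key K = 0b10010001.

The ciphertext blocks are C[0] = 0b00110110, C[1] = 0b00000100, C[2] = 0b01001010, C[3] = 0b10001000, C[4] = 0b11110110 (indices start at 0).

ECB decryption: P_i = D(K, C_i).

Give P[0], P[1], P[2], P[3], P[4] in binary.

P[0] = 0b10100101, P[1] = 0b01110011, P[2] = 0b10111001, P[3] = 0b11110111, P[4] = 0b01100101

P[0]: D(K, 0b00110110) = 0b10100101.
P[1]: D(K, 0b00000100) = 0b01110011.
P[2]: D(K, 0b01001010) = 0b10111001.
P[3]: D(K, 0b10001000) = 0b11110111.
P[4]: D(K, 0b11110110) = 0b01100101.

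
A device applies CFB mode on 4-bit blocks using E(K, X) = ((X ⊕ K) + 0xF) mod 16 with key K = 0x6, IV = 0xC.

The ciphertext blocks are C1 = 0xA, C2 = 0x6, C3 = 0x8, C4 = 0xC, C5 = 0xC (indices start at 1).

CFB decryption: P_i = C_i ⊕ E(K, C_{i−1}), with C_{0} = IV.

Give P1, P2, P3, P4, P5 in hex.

P1: E(K, 0xC) = 0x9; 0xA ⊕ 0x9 = 0x3.
P2: E(K, 0xA) = 0xB; 0x6 ⊕ 0xB = 0xD.
P3: E(K, 0x6) = 0xF; 0x8 ⊕ 0xF = 0x7.
P4: E(K, 0x8) = 0xD; 0xC ⊕ 0xD = 0x1.
P5: E(K, 0xC) = 0x9; 0xC ⊕ 0x9 = 0x5.

P1 = 0x3, P2 = 0xD, P3 = 0x7, P4 = 0x1, P5 = 0x5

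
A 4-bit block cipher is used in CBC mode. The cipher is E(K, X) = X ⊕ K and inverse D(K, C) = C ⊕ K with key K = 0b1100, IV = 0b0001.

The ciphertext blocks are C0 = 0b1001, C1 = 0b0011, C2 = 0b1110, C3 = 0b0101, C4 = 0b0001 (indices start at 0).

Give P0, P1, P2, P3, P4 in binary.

P0 = 0b0100, P1 = 0b0110, P2 = 0b0001, P3 = 0b0111, P4 = 0b1000

CBC decryption: P_i = D(K, C_i) ⊕ C_{i−1}, with C_{−1} = IV.
P0: D(K, 0b1001) = 0b0101; 0b0101 ⊕ 0b0001 = 0b0100.
P1: D(K, 0b0011) = 0b1111; 0b1111 ⊕ 0b1001 = 0b0110.
P2: D(K, 0b1110) = 0b0010; 0b0010 ⊕ 0b0011 = 0b0001.
P3: D(K, 0b0101) = 0b1001; 0b1001 ⊕ 0b1110 = 0b0111.
P4: D(K, 0b0001) = 0b1101; 0b1101 ⊕ 0b0101 = 0b1000.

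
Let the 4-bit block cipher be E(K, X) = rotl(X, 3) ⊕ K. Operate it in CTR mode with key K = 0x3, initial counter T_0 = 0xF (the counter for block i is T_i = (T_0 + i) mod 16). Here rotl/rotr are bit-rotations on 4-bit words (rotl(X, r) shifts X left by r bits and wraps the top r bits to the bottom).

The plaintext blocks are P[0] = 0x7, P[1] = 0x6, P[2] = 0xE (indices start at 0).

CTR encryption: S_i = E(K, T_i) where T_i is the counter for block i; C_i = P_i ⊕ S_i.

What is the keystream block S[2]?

C[0]: T = 0xF, S = E(K, T) = 0xC; 0x7 ⊕ 0xC = 0xB.
C[1]: T = 0x0, S = E(K, T) = 0x3; 0x6 ⊕ 0x3 = 0x5.
C[2]: T = 0x1, S = E(K, T) = 0xB; 0xE ⊕ 0xB = 0x5.
So S[2] = 0xB.

0xB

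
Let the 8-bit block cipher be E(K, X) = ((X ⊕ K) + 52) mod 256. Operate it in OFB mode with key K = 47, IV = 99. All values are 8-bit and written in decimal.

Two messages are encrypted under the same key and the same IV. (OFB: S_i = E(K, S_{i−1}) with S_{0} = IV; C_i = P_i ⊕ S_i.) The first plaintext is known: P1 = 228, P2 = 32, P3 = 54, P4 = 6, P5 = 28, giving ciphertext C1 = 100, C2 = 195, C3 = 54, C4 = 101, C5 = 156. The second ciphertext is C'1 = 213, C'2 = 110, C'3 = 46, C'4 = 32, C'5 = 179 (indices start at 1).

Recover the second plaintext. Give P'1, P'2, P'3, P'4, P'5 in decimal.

In OFB with a reused IV, both messages share the same keystream S_i, so C_i ⊕ C'_i = P_i ⊕ P'_i and thus P'_i = P_i ⊕ C_i ⊕ C'_i.
P'1: 228 ⊕ 100 ⊕ 213 = 85.
P'2: 32 ⊕ 195 ⊕ 110 = 141.
P'3: 54 ⊕ 54 ⊕ 46 = 46.
P'4: 6 ⊕ 101 ⊕ 32 = 67.
P'5: 28 ⊕ 156 ⊕ 179 = 51.

P'1 = 85, P'2 = 141, P'3 = 46, P'4 = 67, P'5 = 51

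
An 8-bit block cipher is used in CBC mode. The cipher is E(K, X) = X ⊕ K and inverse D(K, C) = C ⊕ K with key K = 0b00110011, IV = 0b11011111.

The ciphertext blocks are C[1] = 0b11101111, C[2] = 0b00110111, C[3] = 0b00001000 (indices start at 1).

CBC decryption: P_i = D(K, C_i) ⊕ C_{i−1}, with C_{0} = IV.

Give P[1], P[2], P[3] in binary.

P[1]: D(K, 0b11101111) = 0b11011100; 0b11011100 ⊕ 0b11011111 = 0b00000011.
P[2]: D(K, 0b00110111) = 0b00000100; 0b00000100 ⊕ 0b11101111 = 0b11101011.
P[3]: D(K, 0b00001000) = 0b00111011; 0b00111011 ⊕ 0b00110111 = 0b00001100.

P[1] = 0b00000011, P[2] = 0b11101011, P[3] = 0b00001100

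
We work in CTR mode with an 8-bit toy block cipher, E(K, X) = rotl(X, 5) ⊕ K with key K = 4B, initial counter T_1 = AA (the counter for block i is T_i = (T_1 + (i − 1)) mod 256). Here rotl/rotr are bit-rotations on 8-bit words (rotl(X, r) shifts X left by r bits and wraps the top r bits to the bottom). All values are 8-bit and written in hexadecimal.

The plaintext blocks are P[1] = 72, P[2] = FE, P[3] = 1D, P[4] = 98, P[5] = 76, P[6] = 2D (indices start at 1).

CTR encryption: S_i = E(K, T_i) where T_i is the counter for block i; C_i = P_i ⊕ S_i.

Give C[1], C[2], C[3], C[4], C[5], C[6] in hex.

C[1]: T = AA, S = E(K, T) = 1E; 72 ⊕ 1E = 6C.
C[2]: T = AB, S = E(K, T) = 3E; FE ⊕ 3E = C0.
C[3]: T = AC, S = E(K, T) = DE; 1D ⊕ DE = C3.
C[4]: T = AD, S = E(K, T) = FE; 98 ⊕ FE = 66.
C[5]: T = AE, S = E(K, T) = 9E; 76 ⊕ 9E = E8.
C[6]: T = AF, S = E(K, T) = BE; 2D ⊕ BE = 93.

C[1] = 6C, C[2] = C0, C[3] = C3, C[4] = 66, C[5] = E8, C[6] = 93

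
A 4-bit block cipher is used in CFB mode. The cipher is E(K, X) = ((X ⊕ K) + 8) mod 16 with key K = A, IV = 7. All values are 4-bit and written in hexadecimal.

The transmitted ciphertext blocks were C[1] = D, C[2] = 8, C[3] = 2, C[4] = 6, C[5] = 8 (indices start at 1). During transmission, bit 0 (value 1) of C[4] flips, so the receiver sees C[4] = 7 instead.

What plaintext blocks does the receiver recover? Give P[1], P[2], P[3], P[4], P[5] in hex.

P[1] = 8, P[2] = 7, P[3] = 8, P[4] = 7, P[5] = D

CFB decryption: P_i = C_i ⊕ E(K, C_{i−1}), with C_{0} = IV.
Only C[4] changed, to 7. In CFB, a change in C_i flips the same bit in P_i and garbles P_{i+1}. Decrypting the received ciphertext:
P[1]: E(K, 7) = 5; D ⊕ 5 = 8.
P[2]: E(K, D) = F; 8 ⊕ F = 7.
P[3]: E(K, 8) = A; 2 ⊕ A = 8.
P[4]: E(K, 2) = 0; 7 ⊕ 0 = 7.
P[5]: E(K, 7) = 5; 8 ⊕ 5 = D.
Blocks that differ from the original plaintext: P[4], P[5].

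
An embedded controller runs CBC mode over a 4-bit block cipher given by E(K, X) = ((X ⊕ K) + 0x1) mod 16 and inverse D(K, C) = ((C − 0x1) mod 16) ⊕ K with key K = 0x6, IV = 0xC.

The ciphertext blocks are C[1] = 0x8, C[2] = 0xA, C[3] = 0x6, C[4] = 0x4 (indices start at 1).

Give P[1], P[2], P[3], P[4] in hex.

CBC decryption: P_i = D(K, C_i) ⊕ C_{i−1}, with C_{0} = IV.
P[1]: D(K, 0x8) = 0x1; 0x1 ⊕ 0xC = 0xD.
P[2]: D(K, 0xA) = 0xF; 0xF ⊕ 0x8 = 0x7.
P[3]: D(K, 0x6) = 0x3; 0x3 ⊕ 0xA = 0x9.
P[4]: D(K, 0x4) = 0x5; 0x5 ⊕ 0x6 = 0x3.

P[1] = 0xD, P[2] = 0x7, P[3] = 0x9, P[4] = 0x3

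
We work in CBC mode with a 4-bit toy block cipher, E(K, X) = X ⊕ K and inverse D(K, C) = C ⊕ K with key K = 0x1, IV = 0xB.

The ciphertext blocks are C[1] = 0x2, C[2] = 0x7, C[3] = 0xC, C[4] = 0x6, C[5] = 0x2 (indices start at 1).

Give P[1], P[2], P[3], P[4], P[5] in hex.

P[1] = 0x8, P[2] = 0x4, P[3] = 0xA, P[4] = 0xB, P[5] = 0x5

CBC decryption: P_i = D(K, C_i) ⊕ C_{i−1}, with C_{0} = IV.
P[1]: D(K, 0x2) = 0x3; 0x3 ⊕ 0xB = 0x8.
P[2]: D(K, 0x7) = 0x6; 0x6 ⊕ 0x2 = 0x4.
P[3]: D(K, 0xC) = 0xD; 0xD ⊕ 0x7 = 0xA.
P[4]: D(K, 0x6) = 0x7; 0x7 ⊕ 0xC = 0xB.
P[5]: D(K, 0x2) = 0x3; 0x3 ⊕ 0x6 = 0x5.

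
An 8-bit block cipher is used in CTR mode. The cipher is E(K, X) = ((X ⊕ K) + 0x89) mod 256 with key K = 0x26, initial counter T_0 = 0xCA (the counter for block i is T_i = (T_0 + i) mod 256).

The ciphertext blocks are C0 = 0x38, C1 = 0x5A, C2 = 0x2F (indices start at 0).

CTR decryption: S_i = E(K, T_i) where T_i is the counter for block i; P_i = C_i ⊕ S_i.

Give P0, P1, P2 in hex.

P0: T = 0xCA, S = E(K, T) = 0x75; 0x38 ⊕ 0x75 = 0x4D.
P1: T = 0xCB, S = E(K, T) = 0x76; 0x5A ⊕ 0x76 = 0x2C.
P2: T = 0xCC, S = E(K, T) = 0x73; 0x2F ⊕ 0x73 = 0x5C.

P0 = 0x4D, P1 = 0x2C, P2 = 0x5C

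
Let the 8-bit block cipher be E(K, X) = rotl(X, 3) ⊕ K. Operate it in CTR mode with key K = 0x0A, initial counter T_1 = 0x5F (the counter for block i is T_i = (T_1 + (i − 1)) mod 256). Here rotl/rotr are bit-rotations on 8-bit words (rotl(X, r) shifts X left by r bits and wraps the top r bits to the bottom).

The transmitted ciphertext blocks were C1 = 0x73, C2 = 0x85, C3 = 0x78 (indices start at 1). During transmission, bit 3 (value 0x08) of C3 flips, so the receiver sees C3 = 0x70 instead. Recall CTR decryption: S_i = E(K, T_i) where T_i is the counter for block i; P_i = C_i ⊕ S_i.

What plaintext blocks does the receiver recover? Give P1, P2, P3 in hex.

P1 = 0x83, P2 = 0x8C, P3 = 0x71

Only C3 changed, to 0x70. In CTR, a change in C_i flips the same bit in P_i only; the keystream is unaffected. Decrypting the received ciphertext:
P1: T = 0x5F, S = E(K, T) = 0xF0; 0x73 ⊕ 0xF0 = 0x83.
P2: T = 0x60, S = E(K, T) = 0x09; 0x85 ⊕ 0x09 = 0x8C.
P3: T = 0x61, S = E(K, T) = 0x01; 0x70 ⊕ 0x01 = 0x71.
Blocks that differ from the original plaintext: P3.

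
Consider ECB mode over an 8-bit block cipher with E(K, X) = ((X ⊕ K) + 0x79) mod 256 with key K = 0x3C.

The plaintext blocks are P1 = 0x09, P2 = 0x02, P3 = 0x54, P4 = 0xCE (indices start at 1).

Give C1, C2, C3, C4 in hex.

ECB encryption: C_i = E(K, P_i).
C1: E(K, 0x09) = 0xAE.
C2: E(K, 0x02) = 0xB7.
C3: E(K, 0x54) = 0xE1.
C4: E(K, 0xCE) = 0x6B.

C1 = 0xAE, C2 = 0xB7, C3 = 0xE1, C4 = 0x6B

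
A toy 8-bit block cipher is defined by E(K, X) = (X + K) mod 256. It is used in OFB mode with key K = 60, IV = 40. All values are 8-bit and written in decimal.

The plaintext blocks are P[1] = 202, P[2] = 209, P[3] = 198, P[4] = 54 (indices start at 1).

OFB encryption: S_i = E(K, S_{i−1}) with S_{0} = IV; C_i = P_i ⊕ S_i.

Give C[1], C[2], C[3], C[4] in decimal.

C[1]: S = E(K, 40) = 100; 202 ⊕ 100 = 174.
C[2]: S = E(K, 100) = 160; 209 ⊕ 160 = 113.
C[3]: S = E(K, 160) = 220; 198 ⊕ 220 = 26.
C[4]: S = E(K, 220) = 24; 54 ⊕ 24 = 46.

C[1] = 174, C[2] = 113, C[3] = 26, C[4] = 46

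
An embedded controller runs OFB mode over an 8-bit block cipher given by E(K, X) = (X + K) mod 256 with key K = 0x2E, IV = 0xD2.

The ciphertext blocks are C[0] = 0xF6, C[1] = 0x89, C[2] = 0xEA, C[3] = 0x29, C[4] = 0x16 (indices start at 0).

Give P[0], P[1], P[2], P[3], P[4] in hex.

OFB decryption: S_i = E(K, S_{i−1}) with S_{−1} = IV; P_i = C_i ⊕ S_i.
P[0]: S = E(K, 0xD2) = 0x00; 0xF6 ⊕ 0x00 = 0xF6.
P[1]: S = E(K, 0x00) = 0x2E; 0x89 ⊕ 0x2E = 0xA7.
P[2]: S = E(K, 0x2E) = 0x5C; 0xEA ⊕ 0x5C = 0xB6.
P[3]: S = E(K, 0x5C) = 0x8A; 0x29 ⊕ 0x8A = 0xA3.
P[4]: S = E(K, 0x8A) = 0xB8; 0x16 ⊕ 0xB8 = 0xAE.

P[0] = 0xF6, P[1] = 0xA7, P[2] = 0xB6, P[3] = 0xA3, P[4] = 0xAE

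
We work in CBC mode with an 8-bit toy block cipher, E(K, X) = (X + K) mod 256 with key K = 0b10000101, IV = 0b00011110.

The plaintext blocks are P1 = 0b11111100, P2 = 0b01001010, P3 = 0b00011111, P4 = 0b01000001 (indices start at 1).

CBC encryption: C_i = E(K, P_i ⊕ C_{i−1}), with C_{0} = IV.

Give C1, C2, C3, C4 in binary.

C1 = 0b01100111, C2 = 0b10110010, C3 = 0b00110010, C4 = 0b11111000

C1: P1 ⊕ 0b00011110 = 0b11100010; E(K, 0b11100010) = 0b01100111.
C2: P2 ⊕ 0b01100111 = 0b00101101; E(K, 0b00101101) = 0b10110010.
C3: P3 ⊕ 0b10110010 = 0b10101101; E(K, 0b10101101) = 0b00110010.
C4: P4 ⊕ 0b00110010 = 0b01110011; E(K, 0b01110011) = 0b11111000.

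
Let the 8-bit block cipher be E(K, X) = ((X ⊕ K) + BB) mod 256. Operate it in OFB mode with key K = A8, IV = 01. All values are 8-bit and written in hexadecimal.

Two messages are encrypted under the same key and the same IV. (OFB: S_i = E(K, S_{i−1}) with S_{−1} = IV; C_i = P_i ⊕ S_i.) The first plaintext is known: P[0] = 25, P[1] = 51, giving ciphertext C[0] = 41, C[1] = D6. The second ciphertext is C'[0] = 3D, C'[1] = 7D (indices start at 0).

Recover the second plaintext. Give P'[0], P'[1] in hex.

In OFB with a reused IV, both messages share the same keystream S_i, so C_i ⊕ C'_i = P_i ⊕ P'_i and thus P'_i = P_i ⊕ C_i ⊕ C'_i.
P'[0]: 25 ⊕ 41 ⊕ 3D = 59.
P'[1]: 51 ⊕ D6 ⊕ 7D = FA.

P'[0] = 59, P'[1] = FA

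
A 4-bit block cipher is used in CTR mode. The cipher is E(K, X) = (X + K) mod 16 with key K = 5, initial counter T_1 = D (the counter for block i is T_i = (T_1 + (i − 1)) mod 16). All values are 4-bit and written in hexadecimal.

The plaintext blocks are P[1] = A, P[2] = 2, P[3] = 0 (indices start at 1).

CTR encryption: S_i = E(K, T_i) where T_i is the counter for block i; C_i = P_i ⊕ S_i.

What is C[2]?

C[2] = 1

C[1]: T = D, S = E(K, T) = 2; A ⊕ 2 = 8.
C[2]: T = E, S = E(K, T) = 3; 2 ⊕ 3 = 1.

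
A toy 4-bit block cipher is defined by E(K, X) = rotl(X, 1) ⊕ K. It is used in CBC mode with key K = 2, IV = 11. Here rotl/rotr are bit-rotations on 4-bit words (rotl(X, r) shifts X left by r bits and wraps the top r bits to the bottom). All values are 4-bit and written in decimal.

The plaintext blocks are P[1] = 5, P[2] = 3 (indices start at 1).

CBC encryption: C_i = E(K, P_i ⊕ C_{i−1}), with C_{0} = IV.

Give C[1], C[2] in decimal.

C[1]: P[1] ⊕ 11 = 14; E(K, 14) = 15.
C[2]: P[2] ⊕ 15 = 12; E(K, 12) = 11.

C[1] = 15, C[2] = 11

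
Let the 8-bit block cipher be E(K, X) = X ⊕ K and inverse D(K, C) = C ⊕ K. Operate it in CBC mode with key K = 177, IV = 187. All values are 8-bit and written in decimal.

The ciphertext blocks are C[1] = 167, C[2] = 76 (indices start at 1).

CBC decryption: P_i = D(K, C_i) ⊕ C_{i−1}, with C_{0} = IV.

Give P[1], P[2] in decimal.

P[1] = 173, P[2] = 90

P[1]: D(K, 167) = 22; 22 ⊕ 187 = 173.
P[2]: D(K, 76) = 253; 253 ⊕ 167 = 90.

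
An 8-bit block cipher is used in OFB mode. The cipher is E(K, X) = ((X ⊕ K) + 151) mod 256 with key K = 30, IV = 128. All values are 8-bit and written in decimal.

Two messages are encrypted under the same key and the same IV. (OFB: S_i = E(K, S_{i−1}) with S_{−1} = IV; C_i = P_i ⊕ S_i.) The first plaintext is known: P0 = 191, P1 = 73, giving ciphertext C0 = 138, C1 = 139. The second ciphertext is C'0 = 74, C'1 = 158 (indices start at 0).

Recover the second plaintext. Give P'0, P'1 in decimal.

P'0 = 127, P'1 = 92

In OFB with a reused IV, both messages share the same keystream S_i, so C_i ⊕ C'_i = P_i ⊕ P'_i and thus P'_i = P_i ⊕ C_i ⊕ C'_i.
P'0: 191 ⊕ 138 ⊕ 74 = 127.
P'1: 73 ⊕ 139 ⊕ 158 = 92.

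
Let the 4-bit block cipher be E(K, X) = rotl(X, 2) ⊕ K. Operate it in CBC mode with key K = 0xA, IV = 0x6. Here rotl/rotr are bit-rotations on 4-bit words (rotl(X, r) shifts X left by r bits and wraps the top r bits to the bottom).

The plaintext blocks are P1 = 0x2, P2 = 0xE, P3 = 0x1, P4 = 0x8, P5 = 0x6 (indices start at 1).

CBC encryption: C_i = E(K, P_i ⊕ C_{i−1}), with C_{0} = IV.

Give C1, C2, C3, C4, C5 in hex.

C1 = 0xB, C2 = 0xF, C3 = 0x1, C4 = 0xC, C5 = 0x0

C1: P1 ⊕ 0x6 = 0x4; E(K, 0x4) = 0xB.
C2: P2 ⊕ 0xB = 0x5; E(K, 0x5) = 0xF.
C3: P3 ⊕ 0xF = 0xE; E(K, 0xE) = 0x1.
C4: P4 ⊕ 0x1 = 0x9; E(K, 0x9) = 0xC.
C5: P5 ⊕ 0xC = 0xA; E(K, 0xA) = 0x0.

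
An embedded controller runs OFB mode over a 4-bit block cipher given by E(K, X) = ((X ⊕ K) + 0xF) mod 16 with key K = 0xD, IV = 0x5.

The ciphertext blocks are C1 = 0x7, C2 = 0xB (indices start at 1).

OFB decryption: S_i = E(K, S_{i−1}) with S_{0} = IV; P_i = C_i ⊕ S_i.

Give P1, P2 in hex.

P1: S = E(K, 0x5) = 0x7; 0x7 ⊕ 0x7 = 0x0.
P2: S = E(K, 0x7) = 0x9; 0xB ⊕ 0x9 = 0x2.

P1 = 0x0, P2 = 0x2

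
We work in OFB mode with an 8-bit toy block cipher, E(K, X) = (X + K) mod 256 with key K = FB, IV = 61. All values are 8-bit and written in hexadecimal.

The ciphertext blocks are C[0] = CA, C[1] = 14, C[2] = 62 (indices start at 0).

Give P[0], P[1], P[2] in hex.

P[0] = 96, P[1] = 43, P[2] = 30

OFB decryption: S_i = E(K, S_{i−1}) with S_{−1} = IV; P_i = C_i ⊕ S_i.
P[0]: S = E(K, 61) = 5C; CA ⊕ 5C = 96.
P[1]: S = E(K, 5C) = 57; 14 ⊕ 57 = 43.
P[2]: S = E(K, 57) = 52; 62 ⊕ 52 = 30.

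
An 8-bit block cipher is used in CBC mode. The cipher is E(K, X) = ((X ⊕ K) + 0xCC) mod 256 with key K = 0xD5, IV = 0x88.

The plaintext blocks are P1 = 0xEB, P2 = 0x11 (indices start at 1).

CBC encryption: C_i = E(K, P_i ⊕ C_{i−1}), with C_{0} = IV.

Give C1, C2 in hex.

C1 = 0x82, C2 = 0x12

C1: P1 ⊕ 0x88 = 0x63; E(K, 0x63) = 0x82.
C2: P2 ⊕ 0x82 = 0x93; E(K, 0x93) = 0x12.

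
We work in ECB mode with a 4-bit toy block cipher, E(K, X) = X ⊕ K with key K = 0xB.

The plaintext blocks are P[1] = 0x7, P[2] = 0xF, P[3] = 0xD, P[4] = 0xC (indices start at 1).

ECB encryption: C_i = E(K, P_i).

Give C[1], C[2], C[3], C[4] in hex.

C[1] = 0xC, C[2] = 0x4, C[3] = 0x6, C[4] = 0x7

C[1]: E(K, 0x7) = 0xC.
C[2]: E(K, 0xF) = 0x4.
C[3]: E(K, 0xD) = 0x6.
C[4]: E(K, 0xC) = 0x7.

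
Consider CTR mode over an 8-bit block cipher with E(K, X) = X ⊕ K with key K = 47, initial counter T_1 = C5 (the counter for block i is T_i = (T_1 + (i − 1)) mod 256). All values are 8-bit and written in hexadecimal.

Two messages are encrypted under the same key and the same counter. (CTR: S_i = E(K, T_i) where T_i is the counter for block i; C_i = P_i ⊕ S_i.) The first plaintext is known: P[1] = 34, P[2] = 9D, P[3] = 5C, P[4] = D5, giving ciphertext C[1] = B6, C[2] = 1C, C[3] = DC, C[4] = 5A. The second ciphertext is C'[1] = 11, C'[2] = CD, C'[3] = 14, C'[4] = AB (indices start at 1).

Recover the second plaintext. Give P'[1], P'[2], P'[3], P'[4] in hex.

P'[1] = 93, P'[2] = 4C, P'[3] = 94, P'[4] = 24

In CTR with a reused counter, both messages share the same keystream S_i, so C_i ⊕ C'_i = P_i ⊕ P'_i and thus P'_i = P_i ⊕ C_i ⊕ C'_i.
P'[1]: 34 ⊕ B6 ⊕ 11 = 93.
P'[2]: 9D ⊕ 1C ⊕ CD = 4C.
P'[3]: 5C ⊕ DC ⊕ 14 = 94.
P'[4]: D5 ⊕ 5A ⊕ AB = 24.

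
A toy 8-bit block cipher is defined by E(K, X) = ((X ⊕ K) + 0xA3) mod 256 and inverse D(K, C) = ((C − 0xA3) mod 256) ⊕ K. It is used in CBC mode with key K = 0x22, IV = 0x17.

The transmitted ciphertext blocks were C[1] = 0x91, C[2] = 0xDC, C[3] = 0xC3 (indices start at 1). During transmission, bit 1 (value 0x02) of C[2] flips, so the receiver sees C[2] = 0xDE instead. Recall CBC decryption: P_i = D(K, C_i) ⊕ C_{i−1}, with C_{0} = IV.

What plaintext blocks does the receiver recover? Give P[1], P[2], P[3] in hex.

P[1] = 0xDB, P[2] = 0x88, P[3] = 0xDC

Only C[2] changed, to 0xDE. In CBC, a change in C_i garbles P_i and flips the same bit in P_{i+1}. Decrypting the received ciphertext:
P[1]: D(K, 0x91) = 0xCC; 0xCC ⊕ 0x17 = 0xDB.
P[2]: D(K, 0xDE) = 0x19; 0x19 ⊕ 0x91 = 0x88.
P[3]: D(K, 0xC3) = 0x02; 0x02 ⊕ 0xDE = 0xDC.
Blocks that differ from the original plaintext: P[2], P[3].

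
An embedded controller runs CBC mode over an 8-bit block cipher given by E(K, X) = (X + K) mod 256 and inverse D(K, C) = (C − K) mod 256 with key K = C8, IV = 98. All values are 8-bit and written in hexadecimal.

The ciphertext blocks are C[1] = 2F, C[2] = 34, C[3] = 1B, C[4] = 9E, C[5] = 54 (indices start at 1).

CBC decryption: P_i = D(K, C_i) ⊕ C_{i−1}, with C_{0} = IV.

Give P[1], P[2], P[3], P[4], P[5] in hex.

P[1] = FF, P[2] = 43, P[3] = 67, P[4] = CD, P[5] = 12

P[1]: D(K, 2F) = 67; 67 ⊕ 98 = FF.
P[2]: D(K, 34) = 6C; 6C ⊕ 2F = 43.
P[3]: D(K, 1B) = 53; 53 ⊕ 34 = 67.
P[4]: D(K, 9E) = D6; D6 ⊕ 1B = CD.
P[5]: D(K, 54) = 8C; 8C ⊕ 9E = 12.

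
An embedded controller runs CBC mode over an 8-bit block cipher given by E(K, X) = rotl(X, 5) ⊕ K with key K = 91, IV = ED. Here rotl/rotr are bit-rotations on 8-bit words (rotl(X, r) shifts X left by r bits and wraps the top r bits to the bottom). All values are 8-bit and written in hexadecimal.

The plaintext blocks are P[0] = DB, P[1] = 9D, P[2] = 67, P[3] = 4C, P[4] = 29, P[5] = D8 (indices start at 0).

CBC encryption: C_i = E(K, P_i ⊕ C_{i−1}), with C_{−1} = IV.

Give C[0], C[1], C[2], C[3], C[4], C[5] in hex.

C[0] = 57, C[1] = C8, C[2] = 64, C[3] = 94, C[4] = 26, C[5] = 4E

C[0]: P[0] ⊕ ED = 36; E(K, 36) = 57.
C[1]: P[1] ⊕ 57 = CA; E(K, CA) = C8.
C[2]: P[2] ⊕ C8 = AF; E(K, AF) = 64.
C[3]: P[3] ⊕ 64 = 28; E(K, 28) = 94.
C[4]: P[4] ⊕ 94 = BD; E(K, BD) = 26.
C[5]: P[5] ⊕ 26 = FE; E(K, FE) = 4E.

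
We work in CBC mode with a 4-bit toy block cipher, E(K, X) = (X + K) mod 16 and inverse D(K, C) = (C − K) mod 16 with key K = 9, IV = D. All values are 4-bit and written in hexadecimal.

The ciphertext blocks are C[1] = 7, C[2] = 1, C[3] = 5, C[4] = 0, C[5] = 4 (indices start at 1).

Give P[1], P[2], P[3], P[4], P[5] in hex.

CBC decryption: P_i = D(K, C_i) ⊕ C_{i−1}, with C_{0} = IV.
P[1]: D(K, 7) = E; E ⊕ D = 3.
P[2]: D(K, 1) = 8; 8 ⊕ 7 = F.
P[3]: D(K, 5) = C; C ⊕ 1 = D.
P[4]: D(K, 0) = 7; 7 ⊕ 5 = 2.
P[5]: D(K, 4) = B; B ⊕ 0 = B.

P[1] = 3, P[2] = F, P[3] = D, P[4] = 2, P[5] = B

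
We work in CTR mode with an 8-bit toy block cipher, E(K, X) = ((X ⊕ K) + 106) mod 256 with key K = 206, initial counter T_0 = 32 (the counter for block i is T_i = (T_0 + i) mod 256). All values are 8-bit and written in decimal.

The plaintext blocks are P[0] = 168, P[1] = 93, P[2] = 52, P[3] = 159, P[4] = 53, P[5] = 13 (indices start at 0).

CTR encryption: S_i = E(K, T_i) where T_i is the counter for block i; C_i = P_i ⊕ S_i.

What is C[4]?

C[0]: T = 32, S = E(K, T) = 88; 168 ⊕ 88 = 240.
C[1]: T = 33, S = E(K, T) = 89; 93 ⊕ 89 = 4.
C[2]: T = 34, S = E(K, T) = 86; 52 ⊕ 86 = 98.
C[3]: T = 35, S = E(K, T) = 87; 159 ⊕ 87 = 200.
C[4]: T = 36, S = E(K, T) = 84; 53 ⊕ 84 = 97.

C[4] = 97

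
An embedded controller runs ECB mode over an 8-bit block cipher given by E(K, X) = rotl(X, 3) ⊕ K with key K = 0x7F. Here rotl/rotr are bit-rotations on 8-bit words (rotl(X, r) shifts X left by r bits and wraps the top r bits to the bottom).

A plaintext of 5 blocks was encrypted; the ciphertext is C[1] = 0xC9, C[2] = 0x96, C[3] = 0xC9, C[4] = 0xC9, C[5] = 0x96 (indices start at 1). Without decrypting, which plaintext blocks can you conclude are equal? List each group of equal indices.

P[1] = P[3] = P[4]; P[2] = P[5]

ECB encrypts each block independently with the same key, so equal ciphertext blocks imply equal plaintext blocks.
C[1] = C[3] = C[4] = 0xC9, so P[1] = P[3] = P[4].
C[2] = C[5] = 0x96, so P[2] = P[5].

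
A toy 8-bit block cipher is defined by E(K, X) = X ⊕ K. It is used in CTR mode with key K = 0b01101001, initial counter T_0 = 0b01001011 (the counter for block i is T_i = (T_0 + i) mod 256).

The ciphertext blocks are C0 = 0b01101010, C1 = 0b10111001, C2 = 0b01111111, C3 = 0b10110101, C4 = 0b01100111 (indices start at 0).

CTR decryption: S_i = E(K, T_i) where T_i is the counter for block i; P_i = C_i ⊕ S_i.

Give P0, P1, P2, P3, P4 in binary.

P0 = 0b01001000, P1 = 0b10011100, P2 = 0b01011011, P3 = 0b10010010, P4 = 0b01000001

P0: T = 0b01001011, S = E(K, T) = 0b00100010; 0b01101010 ⊕ 0b00100010 = 0b01001000.
P1: T = 0b01001100, S = E(K, T) = 0b00100101; 0b10111001 ⊕ 0b00100101 = 0b10011100.
P2: T = 0b01001101, S = E(K, T) = 0b00100100; 0b01111111 ⊕ 0b00100100 = 0b01011011.
P3: T = 0b01001110, S = E(K, T) = 0b00100111; 0b10110101 ⊕ 0b00100111 = 0b10010010.
P4: T = 0b01001111, S = E(K, T) = 0b00100110; 0b01100111 ⊕ 0b00100110 = 0b01000001.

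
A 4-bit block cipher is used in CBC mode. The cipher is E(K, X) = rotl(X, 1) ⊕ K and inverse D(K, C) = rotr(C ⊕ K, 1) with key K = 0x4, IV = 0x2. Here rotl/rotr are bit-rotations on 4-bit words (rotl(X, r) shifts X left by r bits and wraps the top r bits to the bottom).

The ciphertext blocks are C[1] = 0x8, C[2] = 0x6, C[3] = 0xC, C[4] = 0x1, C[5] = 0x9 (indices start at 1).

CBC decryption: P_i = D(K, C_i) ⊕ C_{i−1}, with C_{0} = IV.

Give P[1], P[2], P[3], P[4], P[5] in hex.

P[1] = 0x4, P[2] = 0x9, P[3] = 0x2, P[4] = 0x6, P[5] = 0xF

P[1]: D(K, 0x8) = 0x6; 0x6 ⊕ 0x2 = 0x4.
P[2]: D(K, 0x6) = 0x1; 0x1 ⊕ 0x8 = 0x9.
P[3]: D(K, 0xC) = 0x4; 0x4 ⊕ 0x6 = 0x2.
P[4]: D(K, 0x1) = 0xA; 0xA ⊕ 0xC = 0x6.
P[5]: D(K, 0x9) = 0xE; 0xE ⊕ 0x1 = 0xF.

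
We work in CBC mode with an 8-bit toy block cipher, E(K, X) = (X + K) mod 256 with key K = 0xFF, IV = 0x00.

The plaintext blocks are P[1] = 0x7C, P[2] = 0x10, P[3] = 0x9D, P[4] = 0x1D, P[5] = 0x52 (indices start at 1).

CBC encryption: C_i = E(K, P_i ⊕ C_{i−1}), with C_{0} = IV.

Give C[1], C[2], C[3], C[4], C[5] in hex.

C[1]: P[1] ⊕ 0x00 = 0x7C; E(K, 0x7C) = 0x7B.
C[2]: P[2] ⊕ 0x7B = 0x6B; E(K, 0x6B) = 0x6A.
C[3]: P[3] ⊕ 0x6A = 0xF7; E(K, 0xF7) = 0xF6.
C[4]: P[4] ⊕ 0xF6 = 0xEB; E(K, 0xEB) = 0xEA.
C[5]: P[5] ⊕ 0xEA = 0xB8; E(K, 0xB8) = 0xB7.

C[1] = 0x7B, C[2] = 0x6A, C[3] = 0xF6, C[4] = 0xEA, C[5] = 0xB7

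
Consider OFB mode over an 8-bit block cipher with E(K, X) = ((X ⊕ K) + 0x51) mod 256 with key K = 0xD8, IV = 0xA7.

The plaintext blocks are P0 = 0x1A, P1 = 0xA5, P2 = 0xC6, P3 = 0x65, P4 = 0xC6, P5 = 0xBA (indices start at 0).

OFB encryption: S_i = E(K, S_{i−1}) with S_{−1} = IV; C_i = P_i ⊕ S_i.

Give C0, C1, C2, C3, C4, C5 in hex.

C0 = 0xCA, C1 = 0xFC, C2 = 0x14, C3 = 0x3E, C4 = 0x12, C5 = 0xE7

C0: S = E(K, 0xA7) = 0xD0; 0x1A ⊕ 0xD0 = 0xCA.
C1: S = E(K, 0xD0) = 0x59; 0xA5 ⊕ 0x59 = 0xFC.
C2: S = E(K, 0x59) = 0xD2; 0xC6 ⊕ 0xD2 = 0x14.
C3: S = E(K, 0xD2) = 0x5B; 0x65 ⊕ 0x5B = 0x3E.
C4: S = E(K, 0x5B) = 0xD4; 0xC6 ⊕ 0xD4 = 0x12.
C5: S = E(K, 0xD4) = 0x5D; 0xBA ⊕ 0x5D = 0xE7.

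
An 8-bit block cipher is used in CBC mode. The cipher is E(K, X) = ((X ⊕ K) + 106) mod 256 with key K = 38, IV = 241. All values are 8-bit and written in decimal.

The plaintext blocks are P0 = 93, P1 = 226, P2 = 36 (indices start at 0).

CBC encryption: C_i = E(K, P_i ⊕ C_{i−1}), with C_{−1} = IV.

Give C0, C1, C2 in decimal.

C0 = 244, C1 = 154, C2 = 2

C0: P0 ⊕ 241 = 172; E(K, 172) = 244.
C1: P1 ⊕ 244 = 22; E(K, 22) = 154.
C2: P2 ⊕ 154 = 190; E(K, 190) = 2.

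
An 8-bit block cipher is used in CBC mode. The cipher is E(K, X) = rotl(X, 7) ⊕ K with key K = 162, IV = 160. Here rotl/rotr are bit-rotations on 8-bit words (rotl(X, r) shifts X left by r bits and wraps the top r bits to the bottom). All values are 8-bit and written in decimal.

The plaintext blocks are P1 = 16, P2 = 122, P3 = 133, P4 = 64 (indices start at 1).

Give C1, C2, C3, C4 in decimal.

C1 = 250, C2 = 226, C3 = 17, C4 = 10

CBC encryption: C_i = E(K, P_i ⊕ C_{i−1}), with C_{0} = IV.
C1: P1 ⊕ 160 = 176; E(K, 176) = 250.
C2: P2 ⊕ 250 = 128; E(K, 128) = 226.
C3: P3 ⊕ 226 = 103; E(K, 103) = 17.
C4: P4 ⊕ 17 = 81; E(K, 81) = 10.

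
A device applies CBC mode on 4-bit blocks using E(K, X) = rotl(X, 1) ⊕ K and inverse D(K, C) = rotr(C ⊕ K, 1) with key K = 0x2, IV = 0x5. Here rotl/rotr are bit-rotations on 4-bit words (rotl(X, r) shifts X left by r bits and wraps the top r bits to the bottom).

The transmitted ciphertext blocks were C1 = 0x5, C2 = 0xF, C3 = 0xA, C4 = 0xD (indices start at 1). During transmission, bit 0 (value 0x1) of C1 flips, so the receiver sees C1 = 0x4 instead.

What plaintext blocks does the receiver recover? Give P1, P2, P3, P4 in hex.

CBC decryption: P_i = D(K, C_i) ⊕ C_{i−1}, with C_{0} = IV.
Only C1 changed, to 0x4. In CBC, a change in C_i garbles P_i and flips the same bit in P_{i+1}. Decrypting the received ciphertext:
P1: D(K, 0x4) = 0x3; 0x3 ⊕ 0x5 = 0x6.
P2: D(K, 0xF) = 0xE; 0xE ⊕ 0x4 = 0xA.
P3: D(K, 0xA) = 0x4; 0x4 ⊕ 0xF = 0xB.
P4: D(K, 0xD) = 0xF; 0xF ⊕ 0xA = 0x5.
Blocks that differ from the original plaintext: P1, P2.

P1 = 0x6, P2 = 0xA, P3 = 0xB, P4 = 0x5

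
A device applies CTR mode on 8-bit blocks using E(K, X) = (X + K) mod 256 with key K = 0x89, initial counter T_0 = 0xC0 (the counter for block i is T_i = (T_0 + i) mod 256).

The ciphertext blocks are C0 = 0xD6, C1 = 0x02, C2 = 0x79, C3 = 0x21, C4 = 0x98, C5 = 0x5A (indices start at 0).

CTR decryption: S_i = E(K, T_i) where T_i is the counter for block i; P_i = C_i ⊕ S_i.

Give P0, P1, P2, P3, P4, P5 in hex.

P0: T = 0xC0, S = E(K, T) = 0x49; 0xD6 ⊕ 0x49 = 0x9F.
P1: T = 0xC1, S = E(K, T) = 0x4A; 0x02 ⊕ 0x4A = 0x48.
P2: T = 0xC2, S = E(K, T) = 0x4B; 0x79 ⊕ 0x4B = 0x32.
P3: T = 0xC3, S = E(K, T) = 0x4C; 0x21 ⊕ 0x4C = 0x6D.
P4: T = 0xC4, S = E(K, T) = 0x4D; 0x98 ⊕ 0x4D = 0xD5.
P5: T = 0xC5, S = E(K, T) = 0x4E; 0x5A ⊕ 0x4E = 0x14.

P0 = 0x9F, P1 = 0x48, P2 = 0x32, P3 = 0x6D, P4 = 0xD5, P5 = 0x14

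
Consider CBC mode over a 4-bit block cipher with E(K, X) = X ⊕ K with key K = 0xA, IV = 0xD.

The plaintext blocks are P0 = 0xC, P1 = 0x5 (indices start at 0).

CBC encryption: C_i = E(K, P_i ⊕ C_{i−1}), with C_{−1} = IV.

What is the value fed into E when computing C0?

C0: P0 ⊕ 0xD = 0x1; E(K, 0x1) = 0xB.
So the input to E for block 0 is 0x1.

0x1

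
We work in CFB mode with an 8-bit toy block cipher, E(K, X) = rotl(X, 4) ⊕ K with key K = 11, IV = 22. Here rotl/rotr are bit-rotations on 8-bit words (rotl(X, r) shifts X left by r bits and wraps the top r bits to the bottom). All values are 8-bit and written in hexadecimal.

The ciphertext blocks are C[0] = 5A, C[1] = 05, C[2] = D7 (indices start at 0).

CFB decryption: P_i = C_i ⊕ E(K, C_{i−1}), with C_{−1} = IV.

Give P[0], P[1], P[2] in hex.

P[0] = 69, P[1] = B1, P[2] = 96

P[0]: E(K, 22) = 33; 5A ⊕ 33 = 69.
P[1]: E(K, 5A) = B4; 05 ⊕ B4 = B1.
P[2]: E(K, 05) = 41; D7 ⊕ 41 = 96.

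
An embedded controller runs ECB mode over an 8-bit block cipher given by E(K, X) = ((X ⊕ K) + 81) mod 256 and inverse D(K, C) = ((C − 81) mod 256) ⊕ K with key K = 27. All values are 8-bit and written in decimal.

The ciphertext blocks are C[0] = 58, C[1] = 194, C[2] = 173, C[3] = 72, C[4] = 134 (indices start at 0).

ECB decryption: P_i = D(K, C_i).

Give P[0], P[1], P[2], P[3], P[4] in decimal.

P[0] = 242, P[1] = 106, P[2] = 71, P[3] = 236, P[4] = 46

P[0]: D(K, 58) = 242.
P[1]: D(K, 194) = 106.
P[2]: D(K, 173) = 71.
P[3]: D(K, 72) = 236.
P[4]: D(K, 134) = 46.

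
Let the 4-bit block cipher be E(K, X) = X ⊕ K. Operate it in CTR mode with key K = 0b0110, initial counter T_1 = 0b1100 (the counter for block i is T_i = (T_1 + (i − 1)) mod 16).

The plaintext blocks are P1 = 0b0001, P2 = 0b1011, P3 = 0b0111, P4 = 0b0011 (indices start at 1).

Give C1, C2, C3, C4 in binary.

CTR encryption: S_i = E(K, T_i) where T_i is the counter for block i; C_i = P_i ⊕ S_i.
C1: T = 0b1100, S = E(K, T) = 0b1010; 0b0001 ⊕ 0b1010 = 0b1011.
C2: T = 0b1101, S = E(K, T) = 0b1011; 0b1011 ⊕ 0b1011 = 0b0000.
C3: T = 0b1110, S = E(K, T) = 0b1000; 0b0111 ⊕ 0b1000 = 0b1111.
C4: T = 0b1111, S = E(K, T) = 0b1001; 0b0011 ⊕ 0b1001 = 0b1010.

C1 = 0b1011, C2 = 0b0000, C3 = 0b1111, C4 = 0b1010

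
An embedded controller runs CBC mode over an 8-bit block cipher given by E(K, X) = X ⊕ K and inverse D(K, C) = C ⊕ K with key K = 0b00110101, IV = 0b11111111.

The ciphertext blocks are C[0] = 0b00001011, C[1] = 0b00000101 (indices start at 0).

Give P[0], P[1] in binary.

CBC decryption: P_i = D(K, C_i) ⊕ C_{i−1}, with C_{−1} = IV.
P[0]: D(K, 0b00001011) = 0b00111110; 0b00111110 ⊕ 0b11111111 = 0b11000001.
P[1]: D(K, 0b00000101) = 0b00110000; 0b00110000 ⊕ 0b00001011 = 0b00111011.

P[0] = 0b11000001, P[1] = 0b00111011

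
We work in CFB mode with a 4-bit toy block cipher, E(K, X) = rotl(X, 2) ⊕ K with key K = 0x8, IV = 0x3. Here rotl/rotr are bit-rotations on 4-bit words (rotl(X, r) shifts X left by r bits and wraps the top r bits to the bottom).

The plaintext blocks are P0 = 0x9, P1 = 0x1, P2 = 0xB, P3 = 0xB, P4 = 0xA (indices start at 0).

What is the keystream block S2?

0x3

CFB encryption: C_i = P_i ⊕ E(K, C_{i−1}), with C_{−1} = IV.
C0: E(K, 0x3) = 0x4; 0x9 ⊕ 0x4 = 0xD.
C1: E(K, 0xD) = 0xF; 0x1 ⊕ 0xF = 0xE.
C2: E(K, 0xE) = 0x3; 0xB ⊕ 0x3 = 0x8.
So S2 = 0x3.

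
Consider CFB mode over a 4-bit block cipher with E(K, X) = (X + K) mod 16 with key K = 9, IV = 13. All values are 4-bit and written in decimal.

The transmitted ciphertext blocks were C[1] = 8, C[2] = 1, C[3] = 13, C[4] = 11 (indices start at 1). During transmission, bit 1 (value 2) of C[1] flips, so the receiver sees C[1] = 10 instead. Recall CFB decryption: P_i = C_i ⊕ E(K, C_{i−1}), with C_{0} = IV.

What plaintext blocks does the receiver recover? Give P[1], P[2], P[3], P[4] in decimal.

Only C[1] changed, to 10. In CFB, a change in C_i flips the same bit in P_i and garbles P_{i+1}. Decrypting the received ciphertext:
P[1]: E(K, 13) = 6; 10 ⊕ 6 = 12.
P[2]: E(K, 10) = 3; 1 ⊕ 3 = 2.
P[3]: E(K, 1) = 10; 13 ⊕ 10 = 7.
P[4]: E(K, 13) = 6; 11 ⊕ 6 = 13.
Blocks that differ from the original plaintext: P[1], P[2].

P[1] = 12, P[2] = 2, P[3] = 7, P[4] = 13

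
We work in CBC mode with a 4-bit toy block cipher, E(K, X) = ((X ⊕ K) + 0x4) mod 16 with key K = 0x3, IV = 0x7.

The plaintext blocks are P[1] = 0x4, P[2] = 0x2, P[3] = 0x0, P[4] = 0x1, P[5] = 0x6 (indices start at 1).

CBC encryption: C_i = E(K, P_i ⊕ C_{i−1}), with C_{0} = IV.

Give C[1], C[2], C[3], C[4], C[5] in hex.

C[1] = 0x4, C[2] = 0x9, C[3] = 0xE, C[4] = 0x0, C[5] = 0x9

C[1]: P[1] ⊕ 0x7 = 0x3; E(K, 0x3) = 0x4.
C[2]: P[2] ⊕ 0x4 = 0x6; E(K, 0x6) = 0x9.
C[3]: P[3] ⊕ 0x9 = 0x9; E(K, 0x9) = 0xE.
C[4]: P[4] ⊕ 0xE = 0xF; E(K, 0xF) = 0x0.
C[5]: P[5] ⊕ 0x0 = 0x6; E(K, 0x6) = 0x9.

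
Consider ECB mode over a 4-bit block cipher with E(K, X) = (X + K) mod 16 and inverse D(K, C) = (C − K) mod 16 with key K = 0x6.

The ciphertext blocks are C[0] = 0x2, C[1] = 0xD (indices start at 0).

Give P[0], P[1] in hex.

P[0] = 0xC, P[1] = 0x7

ECB decryption: P_i = D(K, C_i).
P[0]: D(K, 0x2) = 0xC.
P[1]: D(K, 0xD) = 0x7.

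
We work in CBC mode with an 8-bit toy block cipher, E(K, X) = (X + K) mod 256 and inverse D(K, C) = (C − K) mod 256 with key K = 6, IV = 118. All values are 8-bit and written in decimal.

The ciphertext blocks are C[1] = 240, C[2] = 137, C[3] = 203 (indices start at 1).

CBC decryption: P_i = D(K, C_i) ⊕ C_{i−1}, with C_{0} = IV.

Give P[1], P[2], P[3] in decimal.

P[1] = 156, P[2] = 115, P[3] = 76

P[1]: D(K, 240) = 234; 234 ⊕ 118 = 156.
P[2]: D(K, 137) = 131; 131 ⊕ 240 = 115.
P[3]: D(K, 203) = 197; 197 ⊕ 137 = 76.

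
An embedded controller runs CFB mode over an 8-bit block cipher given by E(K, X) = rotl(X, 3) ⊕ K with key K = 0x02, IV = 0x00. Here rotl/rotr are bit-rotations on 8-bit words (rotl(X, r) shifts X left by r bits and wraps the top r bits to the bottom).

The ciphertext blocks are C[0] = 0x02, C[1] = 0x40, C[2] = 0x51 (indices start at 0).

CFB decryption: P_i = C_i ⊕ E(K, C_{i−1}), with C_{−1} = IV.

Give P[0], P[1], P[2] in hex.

P[0]: E(K, 0x00) = 0x02; 0x02 ⊕ 0x02 = 0x00.
P[1]: E(K, 0x02) = 0x12; 0x40 ⊕ 0x12 = 0x52.
P[2]: E(K, 0x40) = 0x00; 0x51 ⊕ 0x00 = 0x51.

P[0] = 0x00, P[1] = 0x52, P[2] = 0x51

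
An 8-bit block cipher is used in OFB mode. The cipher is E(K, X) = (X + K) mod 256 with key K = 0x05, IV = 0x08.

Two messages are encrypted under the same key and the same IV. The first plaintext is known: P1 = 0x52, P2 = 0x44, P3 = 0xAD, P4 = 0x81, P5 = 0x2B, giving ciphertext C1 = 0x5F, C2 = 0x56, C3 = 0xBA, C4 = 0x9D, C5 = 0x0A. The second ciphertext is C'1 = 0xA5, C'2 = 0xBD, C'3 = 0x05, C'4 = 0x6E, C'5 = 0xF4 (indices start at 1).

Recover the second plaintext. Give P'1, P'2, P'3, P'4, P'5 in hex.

P'1 = 0xA8, P'2 = 0xAF, P'3 = 0x12, P'4 = 0x72, P'5 = 0xD5

In OFB with a reused IV, both messages share the same keystream S_i, so C_i ⊕ C'_i = P_i ⊕ P'_i and thus P'_i = P_i ⊕ C_i ⊕ C'_i.
P'1: 0x52 ⊕ 0x5F ⊕ 0xA5 = 0xA8.
P'2: 0x44 ⊕ 0x56 ⊕ 0xBD = 0xAF.
P'3: 0xAD ⊕ 0xBA ⊕ 0x05 = 0x12.
P'4: 0x81 ⊕ 0x9D ⊕ 0x6E = 0x72.
P'5: 0x2B ⊕ 0x0A ⊕ 0xF4 = 0xD5.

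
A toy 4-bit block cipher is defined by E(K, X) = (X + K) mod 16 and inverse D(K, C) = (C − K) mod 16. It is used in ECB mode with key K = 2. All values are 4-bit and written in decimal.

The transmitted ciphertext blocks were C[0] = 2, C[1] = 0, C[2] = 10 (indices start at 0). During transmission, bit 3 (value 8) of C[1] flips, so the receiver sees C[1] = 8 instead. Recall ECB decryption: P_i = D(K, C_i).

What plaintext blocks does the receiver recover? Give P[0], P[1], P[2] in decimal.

P[0] = 0, P[1] = 6, P[2] = 8

Only C[1] changed, to 8. In ECB, a change in C_i affects only P_i. Decrypting the received ciphertext:
P[0]: D(K, 2) = 0.
P[1]: D(K, 8) = 6.
P[2]: D(K, 10) = 8.
Blocks that differ from the original plaintext: P[1].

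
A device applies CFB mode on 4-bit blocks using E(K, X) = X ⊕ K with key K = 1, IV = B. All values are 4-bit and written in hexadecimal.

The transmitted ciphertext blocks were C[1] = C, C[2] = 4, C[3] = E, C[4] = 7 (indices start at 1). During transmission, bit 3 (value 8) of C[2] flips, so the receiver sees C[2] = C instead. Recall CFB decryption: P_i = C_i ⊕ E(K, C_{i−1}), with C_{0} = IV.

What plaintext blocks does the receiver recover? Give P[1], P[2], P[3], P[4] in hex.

Only C[2] changed, to C. In CFB, a change in C_i flips the same bit in P_i and garbles P_{i+1}. Decrypting the received ciphertext:
P[1]: E(K, B) = A; C ⊕ A = 6.
P[2]: E(K, C) = D; C ⊕ D = 1.
P[3]: E(K, C) = D; E ⊕ D = 3.
P[4]: E(K, E) = F; 7 ⊕ F = 8.
Blocks that differ from the original plaintext: P[2], P[3].

P[1] = 6, P[2] = 1, P[3] = 3, P[4] = 8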